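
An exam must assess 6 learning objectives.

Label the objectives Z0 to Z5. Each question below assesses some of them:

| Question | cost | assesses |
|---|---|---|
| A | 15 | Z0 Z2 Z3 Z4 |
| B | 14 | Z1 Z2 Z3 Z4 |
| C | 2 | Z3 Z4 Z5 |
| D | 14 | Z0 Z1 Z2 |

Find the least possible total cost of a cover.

C, D together cover every objective (C ∪ D = {Z0, Z1, Z2, Z3, Z4, Z5}); total cost 2 + 14 = 16.
No covering selection has total cost below 16.

16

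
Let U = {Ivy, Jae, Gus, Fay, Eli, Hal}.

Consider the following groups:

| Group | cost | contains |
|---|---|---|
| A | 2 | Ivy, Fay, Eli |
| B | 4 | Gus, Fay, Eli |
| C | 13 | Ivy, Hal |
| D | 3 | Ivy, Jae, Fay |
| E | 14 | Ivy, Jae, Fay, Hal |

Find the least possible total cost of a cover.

B, E together cover every element (B ∪ E = {Ivy, Jae, Gus, Fay, Eli, Hal}); total cost 4 + 14 = 18.
The greedy pick A, D, B, C costs 22; no covering selection beats 18.

18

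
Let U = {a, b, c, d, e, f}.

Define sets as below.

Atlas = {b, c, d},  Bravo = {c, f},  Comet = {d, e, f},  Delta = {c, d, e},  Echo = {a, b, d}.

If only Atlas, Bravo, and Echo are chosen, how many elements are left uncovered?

1

Union of Atlas, Bravo, Echo = {a, b, c, d, f}.
Not covered: e — 1 element.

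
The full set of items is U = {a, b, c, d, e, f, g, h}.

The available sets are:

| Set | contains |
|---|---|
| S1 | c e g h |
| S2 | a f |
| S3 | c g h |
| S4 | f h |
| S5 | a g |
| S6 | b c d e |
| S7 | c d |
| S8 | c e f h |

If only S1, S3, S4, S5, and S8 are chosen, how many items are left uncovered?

2

Union of S1, S3, S4, S5, S8 = {a, c, e, f, g, h}.
Not covered: b, d — 2 items.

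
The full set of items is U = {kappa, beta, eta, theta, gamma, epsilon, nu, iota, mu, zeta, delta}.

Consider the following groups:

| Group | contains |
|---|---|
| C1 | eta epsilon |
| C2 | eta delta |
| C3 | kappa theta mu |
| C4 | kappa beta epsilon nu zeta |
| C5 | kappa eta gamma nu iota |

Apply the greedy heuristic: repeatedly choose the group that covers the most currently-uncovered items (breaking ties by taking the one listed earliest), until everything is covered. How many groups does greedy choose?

Greedy: pick C4 (covers 5 new) → pick C5 (covers 3 new) → pick C3 (covers 2 new) → pick C2 (covers 1 new). Total picks: 4.

4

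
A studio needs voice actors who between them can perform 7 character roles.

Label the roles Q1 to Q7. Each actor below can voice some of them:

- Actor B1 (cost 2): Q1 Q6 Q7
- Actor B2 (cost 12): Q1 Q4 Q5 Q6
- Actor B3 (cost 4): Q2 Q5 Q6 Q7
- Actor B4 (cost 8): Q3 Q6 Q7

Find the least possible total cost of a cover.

B2, B3, B4 together cover every role (B2 ∪ B3 ∪ B4 = {Q1, Q2, Q3, Q4, Q5, Q6, Q7}); total cost 12 + 4 + 8 = 24.
The greedy pick B1, B3, B4, B2 costs 26; no covering selection beats 24.

24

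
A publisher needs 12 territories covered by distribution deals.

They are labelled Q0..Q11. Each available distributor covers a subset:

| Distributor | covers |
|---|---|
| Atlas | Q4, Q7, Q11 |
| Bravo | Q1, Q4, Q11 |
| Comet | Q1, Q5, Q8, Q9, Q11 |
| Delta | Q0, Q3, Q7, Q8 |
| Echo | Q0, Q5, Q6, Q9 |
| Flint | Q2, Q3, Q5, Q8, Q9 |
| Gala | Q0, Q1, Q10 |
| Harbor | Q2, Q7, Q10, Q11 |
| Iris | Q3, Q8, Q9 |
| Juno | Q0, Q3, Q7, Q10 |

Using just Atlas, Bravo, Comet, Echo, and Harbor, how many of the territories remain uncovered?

1

Union of Atlas, Bravo, Comet, Echo, Harbor = {Q0, Q1, Q2, Q4, Q5, Q6, Q7, Q8, Q9, Q10, Q11}.
Not covered: Q3 — 1 territory.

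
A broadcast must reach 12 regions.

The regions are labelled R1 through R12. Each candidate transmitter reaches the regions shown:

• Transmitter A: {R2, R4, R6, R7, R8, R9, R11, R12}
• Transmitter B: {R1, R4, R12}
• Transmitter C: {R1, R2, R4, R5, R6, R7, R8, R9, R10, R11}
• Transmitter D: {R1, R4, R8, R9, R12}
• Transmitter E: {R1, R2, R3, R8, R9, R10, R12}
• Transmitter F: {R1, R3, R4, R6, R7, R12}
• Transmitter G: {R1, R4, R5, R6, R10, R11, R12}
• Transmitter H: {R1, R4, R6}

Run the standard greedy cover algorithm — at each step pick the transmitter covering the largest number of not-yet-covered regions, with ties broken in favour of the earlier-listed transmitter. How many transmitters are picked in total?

Greedy: pick C (covers 10 new) → pick E (covers 2 new). Total picks: 2.

2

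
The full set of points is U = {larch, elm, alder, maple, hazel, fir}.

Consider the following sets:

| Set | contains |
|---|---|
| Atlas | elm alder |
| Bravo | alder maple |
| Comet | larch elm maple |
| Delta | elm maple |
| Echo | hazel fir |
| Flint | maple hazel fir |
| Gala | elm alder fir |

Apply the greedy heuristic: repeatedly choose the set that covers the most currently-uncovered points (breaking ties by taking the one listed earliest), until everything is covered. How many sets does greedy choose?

Greedy: pick Comet (covers 3 new) → pick Echo (covers 2 new) → pick Atlas (covers 1 new). Total picks: 3.

3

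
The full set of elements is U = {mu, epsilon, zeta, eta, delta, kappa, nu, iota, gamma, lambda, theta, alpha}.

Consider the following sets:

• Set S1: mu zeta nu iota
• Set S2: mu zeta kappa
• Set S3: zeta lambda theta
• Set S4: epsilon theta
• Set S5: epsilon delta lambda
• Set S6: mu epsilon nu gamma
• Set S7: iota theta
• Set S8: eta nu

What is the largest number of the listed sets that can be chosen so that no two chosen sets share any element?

4

S2, S5, S7, S8 are pairwise disjoint (S2={mu,zeta,kappa}; S5={epsilon,delta,lambda}; S7={iota,theta}; S8={eta,nu}).
Every remaining set overlaps one of these, and no 5 of the listed sets are pairwise disjoint, so 4 is the maximum.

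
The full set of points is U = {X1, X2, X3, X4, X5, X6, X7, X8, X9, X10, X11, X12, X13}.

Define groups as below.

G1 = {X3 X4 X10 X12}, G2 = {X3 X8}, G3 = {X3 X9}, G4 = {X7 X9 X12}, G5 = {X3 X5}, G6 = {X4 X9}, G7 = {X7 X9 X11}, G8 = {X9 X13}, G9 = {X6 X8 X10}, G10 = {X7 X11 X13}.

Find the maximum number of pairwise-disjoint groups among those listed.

4

G5, G6, G9, G10 are pairwise disjoint (G5={X3,X5}; G6={X4,X9}; G9={X6,X8,X10}; G10={X7,X11,X13}).
Every remaining group overlaps one of these, and no 5 of the listed groups are pairwise disjoint, so 4 is the maximum.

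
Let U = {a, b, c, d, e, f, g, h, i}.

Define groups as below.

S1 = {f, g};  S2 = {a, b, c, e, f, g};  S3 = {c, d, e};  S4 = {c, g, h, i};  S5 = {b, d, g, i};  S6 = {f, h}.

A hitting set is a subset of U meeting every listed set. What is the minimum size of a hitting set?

T = {d, f, g} meets every group (each contains at least one member of T), and |T| = 3.
No choice of 2 points meets every group, so 3 is the minimum.

3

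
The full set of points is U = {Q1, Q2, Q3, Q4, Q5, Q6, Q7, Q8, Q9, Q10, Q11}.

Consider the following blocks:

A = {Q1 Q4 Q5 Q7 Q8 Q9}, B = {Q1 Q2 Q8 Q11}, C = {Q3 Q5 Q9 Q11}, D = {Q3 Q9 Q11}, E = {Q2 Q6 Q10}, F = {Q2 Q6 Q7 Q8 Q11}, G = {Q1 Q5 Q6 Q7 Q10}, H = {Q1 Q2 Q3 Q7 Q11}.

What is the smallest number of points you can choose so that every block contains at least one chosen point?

3

The 3 points {Q2, Q3, Q5} hit every block.
No choice of 2 points meets every block, so 3 is the minimum.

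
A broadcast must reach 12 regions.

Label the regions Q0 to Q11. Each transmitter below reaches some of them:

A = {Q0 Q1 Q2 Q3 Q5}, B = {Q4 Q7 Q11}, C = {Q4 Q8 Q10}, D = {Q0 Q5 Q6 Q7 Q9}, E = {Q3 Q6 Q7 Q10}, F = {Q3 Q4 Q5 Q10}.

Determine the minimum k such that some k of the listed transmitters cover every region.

4

A and B and C and D together: A ∪ B ∪ C ∪ D = {Q0, Q1, Q2, Q3, Q4, Q5, Q6, Q7, Q8, Q9, Q10, Q11} — every region is covered.
Only A contains Q1, so A is forced; the remaining 7 regions need at least 3 more transmitters (each remaining transmitter adds at most 3) — so at least 4 transmitters are needed, and 4 is optimal.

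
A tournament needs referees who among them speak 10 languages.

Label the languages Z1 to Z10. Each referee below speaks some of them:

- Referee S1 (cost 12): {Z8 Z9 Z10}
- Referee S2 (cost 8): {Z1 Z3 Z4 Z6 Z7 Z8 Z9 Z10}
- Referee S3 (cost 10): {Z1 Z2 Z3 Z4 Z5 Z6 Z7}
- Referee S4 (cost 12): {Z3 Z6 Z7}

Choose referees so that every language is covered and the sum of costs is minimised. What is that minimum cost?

18

S2, S3 together cover every language (S2 ∪ S3 = {Z1, Z2, Z3, Z4, Z5, Z6, Z7, Z8, Z9, Z10}); total cost 8 + 10 = 18.
No covering selection has total cost below 18.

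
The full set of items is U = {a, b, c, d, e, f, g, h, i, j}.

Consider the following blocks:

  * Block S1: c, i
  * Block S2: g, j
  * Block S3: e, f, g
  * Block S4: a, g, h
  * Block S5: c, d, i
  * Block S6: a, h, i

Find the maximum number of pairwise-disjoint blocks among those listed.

2

S4, S5 are pairwise disjoint (S4={a,g,h}; S5={c,d,i}).
Every remaining block overlaps one of these, and no 3 of the listed blocks are pairwise disjoint, so 2 is the maximum.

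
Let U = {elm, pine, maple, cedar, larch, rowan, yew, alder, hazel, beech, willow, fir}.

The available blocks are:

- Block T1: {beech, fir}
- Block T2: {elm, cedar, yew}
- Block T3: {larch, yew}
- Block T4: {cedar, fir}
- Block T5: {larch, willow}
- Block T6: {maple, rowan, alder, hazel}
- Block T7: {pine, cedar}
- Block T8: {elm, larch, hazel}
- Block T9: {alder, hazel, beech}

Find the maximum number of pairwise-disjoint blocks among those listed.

4

T1, T3, T6, T7 are pairwise disjoint (T1={beech,fir}; T3={larch,yew}; T6={maple,rowan,alder,hazel}; T7={pine,cedar}).
Every remaining block overlaps one of these, and no 5 of the listed blocks are pairwise disjoint, so 4 is the maximum.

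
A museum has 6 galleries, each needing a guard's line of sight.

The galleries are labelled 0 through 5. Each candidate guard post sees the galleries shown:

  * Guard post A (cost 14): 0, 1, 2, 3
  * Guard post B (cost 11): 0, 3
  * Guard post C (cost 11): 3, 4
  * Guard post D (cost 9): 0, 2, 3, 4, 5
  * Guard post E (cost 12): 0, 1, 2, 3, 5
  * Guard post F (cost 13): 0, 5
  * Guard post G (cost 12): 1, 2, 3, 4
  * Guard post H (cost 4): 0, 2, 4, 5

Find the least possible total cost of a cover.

G, H together cover every gallery (G ∪ H = {0, 1, 2, 3, 4, 5}); total cost 12 + 4 = 16.
No covering selection has total cost below 16.

16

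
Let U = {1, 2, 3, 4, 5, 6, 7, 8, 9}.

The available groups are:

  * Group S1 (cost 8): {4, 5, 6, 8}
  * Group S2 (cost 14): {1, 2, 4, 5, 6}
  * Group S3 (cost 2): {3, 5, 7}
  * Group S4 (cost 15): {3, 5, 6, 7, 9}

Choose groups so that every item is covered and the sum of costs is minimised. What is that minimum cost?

S1, S2, S4 together cover every item (S1 ∪ S2 ∪ S4 = {1, 2, 3, 4, 5, 6, 7, 8, 9}); total cost 8 + 14 + 15 = 37.
The greedy pick S3, S1, S2, S4 costs 39; no covering selection beats 37.

37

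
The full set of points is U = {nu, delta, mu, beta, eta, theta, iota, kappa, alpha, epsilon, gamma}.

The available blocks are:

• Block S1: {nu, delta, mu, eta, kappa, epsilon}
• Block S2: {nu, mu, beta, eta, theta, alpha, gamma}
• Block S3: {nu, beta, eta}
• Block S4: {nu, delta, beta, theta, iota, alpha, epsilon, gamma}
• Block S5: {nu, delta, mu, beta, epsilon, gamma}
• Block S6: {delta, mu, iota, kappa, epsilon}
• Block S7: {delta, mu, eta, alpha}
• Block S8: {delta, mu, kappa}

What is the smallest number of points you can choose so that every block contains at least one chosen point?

2

Take H = {nu, delta}. Each listed block contains at least one of these, so H is a hitting set of size 2.
The blocks S3, S6 are pairwise disjoint, so any hitting set needs a separate point for each — at least 2. Hence 2 is optimal.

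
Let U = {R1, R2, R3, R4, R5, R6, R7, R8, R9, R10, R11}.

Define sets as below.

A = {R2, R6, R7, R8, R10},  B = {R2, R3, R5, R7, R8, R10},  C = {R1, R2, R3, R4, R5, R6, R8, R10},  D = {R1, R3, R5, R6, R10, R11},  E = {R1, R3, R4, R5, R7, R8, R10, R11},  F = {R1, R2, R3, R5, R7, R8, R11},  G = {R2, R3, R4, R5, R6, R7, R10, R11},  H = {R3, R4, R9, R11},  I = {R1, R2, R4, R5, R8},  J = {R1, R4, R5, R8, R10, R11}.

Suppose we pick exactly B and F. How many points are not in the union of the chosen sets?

Union of B, F = {R1, R2, R3, R5, R7, R8, R10, R11}.
Not covered: R4, R6, R9 — 3 points.

3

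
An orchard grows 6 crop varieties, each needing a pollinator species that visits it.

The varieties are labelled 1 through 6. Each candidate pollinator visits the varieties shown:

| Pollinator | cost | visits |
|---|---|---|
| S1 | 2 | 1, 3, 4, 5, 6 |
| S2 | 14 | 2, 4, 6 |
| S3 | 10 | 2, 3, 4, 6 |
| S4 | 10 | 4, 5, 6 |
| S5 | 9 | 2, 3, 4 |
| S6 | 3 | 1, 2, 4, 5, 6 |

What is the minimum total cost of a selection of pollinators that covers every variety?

5

S1, S6 together cover every variety (S1 ∪ S6 = {1, 2, 3, 4, 5, 6}); total cost 2 + 3 = 5.
No covering selection has total cost below 5.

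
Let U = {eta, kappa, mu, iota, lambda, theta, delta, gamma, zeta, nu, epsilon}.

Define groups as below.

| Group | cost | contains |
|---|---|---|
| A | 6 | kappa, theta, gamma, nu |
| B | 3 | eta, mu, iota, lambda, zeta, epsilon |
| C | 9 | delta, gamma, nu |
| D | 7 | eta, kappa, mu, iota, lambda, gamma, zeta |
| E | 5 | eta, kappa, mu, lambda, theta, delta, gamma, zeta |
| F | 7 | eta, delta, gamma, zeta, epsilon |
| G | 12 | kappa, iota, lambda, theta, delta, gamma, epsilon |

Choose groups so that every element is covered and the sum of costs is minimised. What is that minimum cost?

A, B, E together cover every element (A ∪ B ∪ E = {eta, kappa, mu, iota, lambda, theta, delta, gamma, zeta, nu, epsilon}); total cost 6 + 3 + 5 = 14.
No covering selection has total cost below 14.

14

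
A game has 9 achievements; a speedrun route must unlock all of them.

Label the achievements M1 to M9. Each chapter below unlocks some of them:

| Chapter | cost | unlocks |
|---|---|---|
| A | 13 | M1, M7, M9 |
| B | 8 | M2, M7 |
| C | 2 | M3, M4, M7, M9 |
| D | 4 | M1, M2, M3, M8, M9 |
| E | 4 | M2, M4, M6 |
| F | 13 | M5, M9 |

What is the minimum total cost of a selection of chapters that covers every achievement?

C, D, E, F together cover every achievement (C ∪ D ∪ E ∪ F = {M1, M2, M3, M4, M5, M6, M7, M8, M9}); total cost 2 + 4 + 4 + 13 = 23.
No covering selection has total cost below 23.

23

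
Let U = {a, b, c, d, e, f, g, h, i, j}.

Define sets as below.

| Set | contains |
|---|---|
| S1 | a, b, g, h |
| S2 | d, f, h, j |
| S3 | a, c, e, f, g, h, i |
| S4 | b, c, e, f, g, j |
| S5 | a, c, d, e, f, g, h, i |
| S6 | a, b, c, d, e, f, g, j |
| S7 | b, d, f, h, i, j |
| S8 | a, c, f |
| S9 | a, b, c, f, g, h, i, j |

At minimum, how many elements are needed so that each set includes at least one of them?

2

Take T = {f, h}. Each listed set contains at least one of these, so T is a hitting set of size 2.
No single element lies in every set, so at least 2 are needed and 2 is optimal.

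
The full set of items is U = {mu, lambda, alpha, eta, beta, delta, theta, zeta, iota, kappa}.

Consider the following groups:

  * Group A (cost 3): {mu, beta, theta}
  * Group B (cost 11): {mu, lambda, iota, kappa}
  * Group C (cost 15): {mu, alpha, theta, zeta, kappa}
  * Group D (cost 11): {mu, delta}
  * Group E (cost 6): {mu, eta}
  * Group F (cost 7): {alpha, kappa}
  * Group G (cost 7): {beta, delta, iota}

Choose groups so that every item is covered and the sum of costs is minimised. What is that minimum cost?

39

B, C, E, G together cover every item (B ∪ C ∪ E ∪ G = {mu, lambda, alpha, eta, beta, delta, theta, zeta, iota, kappa}); total cost 11 + 15 + 6 + 7 = 39.
The greedy pick A, F, G, E, B, C costs 49; no covering selection beats 39.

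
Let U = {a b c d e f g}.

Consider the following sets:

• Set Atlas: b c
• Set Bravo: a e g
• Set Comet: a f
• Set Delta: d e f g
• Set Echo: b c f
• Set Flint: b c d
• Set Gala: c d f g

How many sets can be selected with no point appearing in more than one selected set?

2

Atlas, Bravo are pairwise disjoint (Atlas={b,c}; Bravo={a,e,g}).
Every remaining set overlaps one of these, and no 3 of the listed sets are pairwise disjoint, so 2 is the maximum.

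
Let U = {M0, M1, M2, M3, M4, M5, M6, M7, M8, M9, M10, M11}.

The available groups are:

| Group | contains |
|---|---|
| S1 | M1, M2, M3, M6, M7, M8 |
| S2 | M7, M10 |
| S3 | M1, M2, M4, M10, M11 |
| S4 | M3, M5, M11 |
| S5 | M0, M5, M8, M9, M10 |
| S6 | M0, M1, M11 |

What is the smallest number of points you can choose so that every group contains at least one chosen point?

3

Take H = {M1, M5, M10}. Each listed group contains at least one of these, so H is a hitting set of size 3.
No choice of 2 points meets every group, so 3 is the minimum.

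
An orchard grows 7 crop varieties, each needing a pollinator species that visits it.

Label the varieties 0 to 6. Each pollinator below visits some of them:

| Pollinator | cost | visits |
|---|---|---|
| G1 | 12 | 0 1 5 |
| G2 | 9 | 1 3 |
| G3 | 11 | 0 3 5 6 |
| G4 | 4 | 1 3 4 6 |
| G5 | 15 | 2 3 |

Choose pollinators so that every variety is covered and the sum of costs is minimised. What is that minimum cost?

G3, G4, G5 together cover every variety (G3 ∪ G4 ∪ G5 = {0, 1, 2, 3, 4, 5, 6}); total cost 11 + 4 + 15 = 30.
No covering selection has total cost below 30.

30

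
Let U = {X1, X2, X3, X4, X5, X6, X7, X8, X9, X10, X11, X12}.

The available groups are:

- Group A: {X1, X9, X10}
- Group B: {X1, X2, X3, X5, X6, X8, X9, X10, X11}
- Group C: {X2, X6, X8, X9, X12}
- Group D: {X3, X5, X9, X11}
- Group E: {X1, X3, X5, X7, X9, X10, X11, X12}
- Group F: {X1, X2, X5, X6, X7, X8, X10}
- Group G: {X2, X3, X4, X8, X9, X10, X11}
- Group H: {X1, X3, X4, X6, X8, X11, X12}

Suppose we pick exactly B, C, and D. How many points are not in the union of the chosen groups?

Union of B, C, D = {X1, X2, X3, X5, X6, X8, X9, X10, X11, X12}.
Not covered: X4, X7 — 2 points.

2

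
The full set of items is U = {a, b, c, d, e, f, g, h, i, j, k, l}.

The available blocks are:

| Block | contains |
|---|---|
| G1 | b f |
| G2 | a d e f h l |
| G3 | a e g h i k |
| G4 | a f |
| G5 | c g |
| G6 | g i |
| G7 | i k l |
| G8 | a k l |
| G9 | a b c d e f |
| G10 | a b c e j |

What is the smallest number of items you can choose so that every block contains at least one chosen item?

Take T = {c, f, i, k}. Each listed block contains at least one of these, so T is a hitting set of size 4.
No choice of 3 items meets every block, so 4 is the minimum.

4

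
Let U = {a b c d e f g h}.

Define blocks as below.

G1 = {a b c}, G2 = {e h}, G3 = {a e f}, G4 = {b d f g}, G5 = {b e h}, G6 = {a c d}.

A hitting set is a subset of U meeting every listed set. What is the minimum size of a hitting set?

The 3 elements {c, d, e} hit every block.
No choice of 2 elements meets every block, so 3 is the minimum.

3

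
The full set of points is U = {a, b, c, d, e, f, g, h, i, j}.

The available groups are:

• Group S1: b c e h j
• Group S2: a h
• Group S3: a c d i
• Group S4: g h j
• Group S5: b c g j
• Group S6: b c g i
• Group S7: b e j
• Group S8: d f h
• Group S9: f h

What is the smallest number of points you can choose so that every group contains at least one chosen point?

The 3 points {c, e, h} hit every group.
The groups S3, S7, S9 are pairwise disjoint, so any hitting set needs a separate point for each — at least 3. Hence 3 is optimal.

3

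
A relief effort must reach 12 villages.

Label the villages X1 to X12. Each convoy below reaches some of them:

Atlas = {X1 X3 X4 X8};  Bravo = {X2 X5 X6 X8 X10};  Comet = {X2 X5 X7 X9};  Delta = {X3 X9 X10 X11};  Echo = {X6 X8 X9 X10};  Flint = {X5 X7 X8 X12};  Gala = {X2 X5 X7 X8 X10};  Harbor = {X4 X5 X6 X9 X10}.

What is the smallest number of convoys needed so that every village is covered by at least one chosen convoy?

Atlas and Bravo and Delta and Flint together: Atlas ∪ Bravo ∪ Delta ∪ Flint = {X1, X2, X3, X4, X5, X6, X7, X8, X9, X10, X11, X12} — every village is covered.
No 3 of the 8 convoys cover everything (all 56 combinations miss at least one village), so 4 is optimal.

4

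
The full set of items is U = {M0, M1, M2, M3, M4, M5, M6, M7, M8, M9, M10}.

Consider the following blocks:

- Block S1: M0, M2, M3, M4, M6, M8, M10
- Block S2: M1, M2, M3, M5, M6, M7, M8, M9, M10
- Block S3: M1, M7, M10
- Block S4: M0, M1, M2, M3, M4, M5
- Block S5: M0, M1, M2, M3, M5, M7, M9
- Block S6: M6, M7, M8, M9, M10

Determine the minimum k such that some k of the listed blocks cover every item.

S2 and S4 cover everything between them: the union {M0, M1, M2, M3, M4, M5, M6, M7, M8, M9, M10} is all of U.
No single block has all 11 items (the largest, S2, has 9), so 2 is optimal.

2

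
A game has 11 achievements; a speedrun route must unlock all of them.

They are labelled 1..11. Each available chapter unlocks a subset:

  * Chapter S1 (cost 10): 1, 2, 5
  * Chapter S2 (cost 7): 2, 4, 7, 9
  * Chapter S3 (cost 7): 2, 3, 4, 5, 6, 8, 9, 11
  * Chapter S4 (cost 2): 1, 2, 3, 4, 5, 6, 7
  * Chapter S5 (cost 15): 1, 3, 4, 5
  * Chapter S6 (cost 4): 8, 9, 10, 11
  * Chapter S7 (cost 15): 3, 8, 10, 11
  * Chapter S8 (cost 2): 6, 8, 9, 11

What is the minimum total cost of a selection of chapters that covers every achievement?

S4, S6 together cover every achievement (S4 ∪ S6 = {1, 2, 3, 4, 5, 6, 7, 8, 9, 10, 11}); total cost 2 + 4 = 6.
The greedy pick S4, S8, S6 costs 8; no covering selection beats 6.

6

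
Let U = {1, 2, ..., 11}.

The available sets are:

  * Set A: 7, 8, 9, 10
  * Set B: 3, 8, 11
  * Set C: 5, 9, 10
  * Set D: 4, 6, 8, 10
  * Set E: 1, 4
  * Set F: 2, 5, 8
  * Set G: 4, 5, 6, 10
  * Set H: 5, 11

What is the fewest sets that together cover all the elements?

A, B, D, E, and F cover everything between them: the union {1, 2, 3, 4, 5, 6, 7, 8, 9, 10, 11} is all of U.
No 4 of the 8 sets cover everything (all 70 combinations miss at least one element), so 5 is optimal.

5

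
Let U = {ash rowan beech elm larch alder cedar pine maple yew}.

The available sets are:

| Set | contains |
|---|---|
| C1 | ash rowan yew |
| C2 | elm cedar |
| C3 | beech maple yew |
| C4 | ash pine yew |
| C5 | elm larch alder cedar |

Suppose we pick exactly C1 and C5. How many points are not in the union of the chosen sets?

Union of C1, C5 = {ash, rowan, elm, larch, alder, cedar, yew}.
Not covered: beech, pine, maple — 3 points.

3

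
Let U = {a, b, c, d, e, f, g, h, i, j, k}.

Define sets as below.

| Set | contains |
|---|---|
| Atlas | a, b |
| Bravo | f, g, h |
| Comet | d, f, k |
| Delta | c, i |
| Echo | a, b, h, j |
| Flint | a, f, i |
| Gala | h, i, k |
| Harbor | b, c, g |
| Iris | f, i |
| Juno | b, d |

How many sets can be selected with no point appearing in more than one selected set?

3

Comet, Delta, Echo are pairwise disjoint (Comet={d,f,k}; Delta={c,i}; Echo={a,b,h,j}).
Every remaining set overlaps one of these, and no 4 of the listed sets are pairwise disjoint, so 3 is the maximum.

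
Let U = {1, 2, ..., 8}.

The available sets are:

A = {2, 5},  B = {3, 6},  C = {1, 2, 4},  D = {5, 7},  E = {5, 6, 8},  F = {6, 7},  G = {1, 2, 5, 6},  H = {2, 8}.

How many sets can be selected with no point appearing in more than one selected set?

3

B, C, D are pairwise disjoint (B={3,6}; C={1,2,4}; D={5,7}).
Every remaining set overlaps one of these, and no 4 of the listed sets are pairwise disjoint, so 3 is the maximum.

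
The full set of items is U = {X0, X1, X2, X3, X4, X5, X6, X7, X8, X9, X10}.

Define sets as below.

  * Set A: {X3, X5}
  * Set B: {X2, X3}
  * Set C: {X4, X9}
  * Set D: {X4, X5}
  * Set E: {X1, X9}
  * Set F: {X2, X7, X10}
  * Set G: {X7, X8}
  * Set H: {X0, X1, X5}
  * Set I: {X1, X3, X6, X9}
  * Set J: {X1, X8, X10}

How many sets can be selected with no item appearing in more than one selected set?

B, D, E, G are pairwise disjoint (B={X2,X3}; D={X4,X5}; E={X1,X9}; G={X7,X8}).
Every remaining set overlaps one of these, and no 5 of the listed sets are pairwise disjoint, so 4 is the maximum.

4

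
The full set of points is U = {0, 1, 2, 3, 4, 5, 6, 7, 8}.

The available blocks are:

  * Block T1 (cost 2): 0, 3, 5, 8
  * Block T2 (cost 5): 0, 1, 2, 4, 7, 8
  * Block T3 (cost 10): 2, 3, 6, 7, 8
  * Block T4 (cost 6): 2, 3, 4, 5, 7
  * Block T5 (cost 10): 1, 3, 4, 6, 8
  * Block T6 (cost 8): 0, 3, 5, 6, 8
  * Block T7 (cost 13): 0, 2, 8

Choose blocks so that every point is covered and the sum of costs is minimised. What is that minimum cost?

T2, T6 together cover every point (T2 ∪ T6 = {0, 1, 2, 3, 4, 5, 6, 7, 8}); total cost 5 + 8 = 13.
The greedy pick T1, T2, T6 costs 15; no covering selection beats 13.

13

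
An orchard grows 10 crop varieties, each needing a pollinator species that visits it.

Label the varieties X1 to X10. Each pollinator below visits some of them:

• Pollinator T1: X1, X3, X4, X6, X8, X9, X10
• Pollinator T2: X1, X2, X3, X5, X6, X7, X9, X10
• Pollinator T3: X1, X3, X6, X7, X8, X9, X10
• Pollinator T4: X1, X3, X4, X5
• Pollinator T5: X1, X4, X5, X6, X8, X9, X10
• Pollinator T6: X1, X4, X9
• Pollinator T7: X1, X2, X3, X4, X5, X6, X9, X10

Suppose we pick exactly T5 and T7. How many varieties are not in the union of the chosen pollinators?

1

Union of T5, T7 = {X1, X2, X3, X4, X5, X6, X8, X9, X10}.
Not covered: X7 — 1 variety.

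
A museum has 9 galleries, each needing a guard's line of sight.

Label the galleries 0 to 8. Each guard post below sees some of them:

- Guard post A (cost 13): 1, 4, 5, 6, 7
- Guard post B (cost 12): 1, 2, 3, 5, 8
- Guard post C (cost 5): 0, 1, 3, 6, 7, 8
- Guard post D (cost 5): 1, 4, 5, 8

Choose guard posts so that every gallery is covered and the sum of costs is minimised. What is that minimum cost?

22

B, C, D together cover every gallery (B ∪ C ∪ D = {0, 1, 2, 3, 4, 5, 6, 7, 8}); total cost 12 + 5 + 5 = 22.
No covering selection has total cost below 22.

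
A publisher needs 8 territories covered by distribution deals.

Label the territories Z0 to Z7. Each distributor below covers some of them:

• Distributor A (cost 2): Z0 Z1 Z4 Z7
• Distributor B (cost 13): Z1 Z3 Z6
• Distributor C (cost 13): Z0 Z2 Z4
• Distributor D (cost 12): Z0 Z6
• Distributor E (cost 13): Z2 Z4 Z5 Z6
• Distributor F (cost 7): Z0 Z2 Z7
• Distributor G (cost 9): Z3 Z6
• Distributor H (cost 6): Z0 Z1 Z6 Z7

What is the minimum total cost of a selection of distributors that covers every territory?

A, E, G together cover every territory (A ∪ E ∪ G = {Z0, Z1, Z2, Z3, Z4, Z5, Z6, Z7}); total cost 2 + 13 + 9 = 24.
No covering selection has total cost below 24.

24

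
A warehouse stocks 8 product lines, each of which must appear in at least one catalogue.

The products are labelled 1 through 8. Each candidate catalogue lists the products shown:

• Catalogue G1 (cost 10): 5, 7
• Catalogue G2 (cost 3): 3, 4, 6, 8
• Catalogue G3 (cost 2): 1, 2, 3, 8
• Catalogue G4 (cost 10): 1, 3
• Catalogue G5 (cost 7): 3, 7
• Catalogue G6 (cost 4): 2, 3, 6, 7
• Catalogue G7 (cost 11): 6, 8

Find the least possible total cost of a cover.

15

G1, G2, G3 together cover every product (G1 ∪ G2 ∪ G3 = {1, 2, 3, 4, 5, 6, 7, 8}); total cost 10 + 3 + 2 = 15.
The greedy pick G3, G2, G6, G1 costs 19; no covering selection beats 15.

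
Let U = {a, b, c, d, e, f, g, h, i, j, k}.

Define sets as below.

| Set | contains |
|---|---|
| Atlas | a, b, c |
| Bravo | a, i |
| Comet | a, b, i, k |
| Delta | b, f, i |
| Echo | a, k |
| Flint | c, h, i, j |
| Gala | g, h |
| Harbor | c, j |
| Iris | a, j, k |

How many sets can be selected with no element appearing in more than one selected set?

4

Delta, Echo, Gala, Harbor are pairwise disjoint (Delta={b,f,i}; Echo={a,k}; Gala={g,h}; Harbor={c,j}).
Every remaining set overlaps one of these, and no 5 of the listed sets are pairwise disjoint, so 4 is the maximum.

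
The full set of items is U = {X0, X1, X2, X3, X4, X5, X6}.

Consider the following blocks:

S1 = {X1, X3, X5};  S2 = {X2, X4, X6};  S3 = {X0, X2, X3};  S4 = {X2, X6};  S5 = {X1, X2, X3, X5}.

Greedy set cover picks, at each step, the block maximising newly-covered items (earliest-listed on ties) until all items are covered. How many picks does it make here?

3

Greedy: pick S5 (covers 4 new) → pick S2 (covers 2 new) → pick S3 (covers 1 new). Total picks: 3.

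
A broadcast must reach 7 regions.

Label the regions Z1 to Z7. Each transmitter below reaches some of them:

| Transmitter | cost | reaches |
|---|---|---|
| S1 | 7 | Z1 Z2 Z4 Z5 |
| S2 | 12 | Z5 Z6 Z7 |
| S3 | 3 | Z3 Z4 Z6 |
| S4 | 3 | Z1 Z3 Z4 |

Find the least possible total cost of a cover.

22

S1, S2, S4 together cover every region (S1 ∪ S2 ∪ S4 = {Z1, Z2, Z3, Z4, Z5, Z6, Z7}); total cost 7 + 12 + 3 = 22.
No covering selection has total cost below 22.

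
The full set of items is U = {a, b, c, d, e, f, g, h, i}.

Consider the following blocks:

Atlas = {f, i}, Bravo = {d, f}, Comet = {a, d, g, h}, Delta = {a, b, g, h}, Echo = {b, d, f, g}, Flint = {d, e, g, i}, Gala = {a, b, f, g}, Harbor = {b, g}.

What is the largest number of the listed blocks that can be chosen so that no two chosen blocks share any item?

Atlas, Comet are pairwise disjoint (Atlas={f,i}; Comet={a,d,g,h}).
Every remaining block overlaps one of these, and no 3 of the listed blocks are pairwise disjoint, so 2 is the maximum.

2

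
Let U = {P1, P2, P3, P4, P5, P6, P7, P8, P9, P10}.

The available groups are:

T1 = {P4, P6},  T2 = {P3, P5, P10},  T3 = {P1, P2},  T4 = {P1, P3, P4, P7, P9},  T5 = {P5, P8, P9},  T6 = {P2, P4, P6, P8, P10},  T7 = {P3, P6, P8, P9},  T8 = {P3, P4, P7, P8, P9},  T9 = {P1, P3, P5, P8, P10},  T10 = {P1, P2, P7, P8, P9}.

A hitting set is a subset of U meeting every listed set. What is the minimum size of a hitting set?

4

The 4 elements {P1, P6, P9, P10} hit every group.
No choice of 3 elements meets every group, so 4 is the minimum.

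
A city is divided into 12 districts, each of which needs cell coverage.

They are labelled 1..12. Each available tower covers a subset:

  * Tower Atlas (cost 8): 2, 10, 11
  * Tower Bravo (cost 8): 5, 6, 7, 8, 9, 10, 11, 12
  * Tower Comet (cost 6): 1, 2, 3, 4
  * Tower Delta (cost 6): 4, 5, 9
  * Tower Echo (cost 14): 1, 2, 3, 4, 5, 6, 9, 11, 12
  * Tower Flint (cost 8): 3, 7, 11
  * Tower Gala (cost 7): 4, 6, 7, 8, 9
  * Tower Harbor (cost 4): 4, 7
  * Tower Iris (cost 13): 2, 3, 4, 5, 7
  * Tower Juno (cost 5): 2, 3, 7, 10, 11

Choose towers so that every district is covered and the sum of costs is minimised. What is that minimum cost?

Bravo, Comet together cover every district (Bravo ∪ Comet = {1, 2, 3, 4, 5, 6, 7, 8, 9, 10, 11, 12}); total cost 8 + 6 = 14.
No covering selection has total cost below 14.

14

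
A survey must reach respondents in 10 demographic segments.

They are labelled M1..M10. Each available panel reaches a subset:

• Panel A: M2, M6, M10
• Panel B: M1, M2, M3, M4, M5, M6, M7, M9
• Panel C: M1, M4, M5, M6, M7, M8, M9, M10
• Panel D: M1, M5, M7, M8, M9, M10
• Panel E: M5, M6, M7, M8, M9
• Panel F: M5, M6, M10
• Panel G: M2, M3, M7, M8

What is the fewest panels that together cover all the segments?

2

B and C together: B ∪ C = {M1, M2, M3, M4, M5, M6, M7, M8, M9, M10} — every segment is covered.
No single panel has all 10 segments (the largest, B, has 8), so 2 is optimal.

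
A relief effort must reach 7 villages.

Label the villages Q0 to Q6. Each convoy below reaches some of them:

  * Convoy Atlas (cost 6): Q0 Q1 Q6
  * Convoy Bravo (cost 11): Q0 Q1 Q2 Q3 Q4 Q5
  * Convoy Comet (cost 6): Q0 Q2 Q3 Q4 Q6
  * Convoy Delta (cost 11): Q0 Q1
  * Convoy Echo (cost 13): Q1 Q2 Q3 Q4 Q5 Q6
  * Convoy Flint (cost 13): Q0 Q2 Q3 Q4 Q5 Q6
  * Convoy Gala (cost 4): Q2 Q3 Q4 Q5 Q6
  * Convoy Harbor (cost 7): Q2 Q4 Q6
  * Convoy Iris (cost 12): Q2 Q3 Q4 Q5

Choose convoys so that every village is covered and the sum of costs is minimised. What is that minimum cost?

Atlas, Gala together cover every village (Atlas ∪ Gala = {Q0, Q1, Q2, Q3, Q4, Q5, Q6}); total cost 6 + 4 = 10.
No covering selection has total cost below 10.

10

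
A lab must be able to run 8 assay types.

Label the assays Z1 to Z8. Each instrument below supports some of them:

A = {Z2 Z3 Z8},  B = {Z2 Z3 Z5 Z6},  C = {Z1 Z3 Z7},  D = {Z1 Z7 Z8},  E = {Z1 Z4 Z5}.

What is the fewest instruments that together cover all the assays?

3

Take {B, D, E}. Their union is {Z1, Z2, Z3, Z4, Z5, Z6, Z7, Z8}, which is all 8 assays.
Only E contains Z4, so E is forced; the remaining 5 assays need at least 2 more instruments (each remaining instrument adds at most 3) — so at least 3 instruments are needed, and 3 is optimal.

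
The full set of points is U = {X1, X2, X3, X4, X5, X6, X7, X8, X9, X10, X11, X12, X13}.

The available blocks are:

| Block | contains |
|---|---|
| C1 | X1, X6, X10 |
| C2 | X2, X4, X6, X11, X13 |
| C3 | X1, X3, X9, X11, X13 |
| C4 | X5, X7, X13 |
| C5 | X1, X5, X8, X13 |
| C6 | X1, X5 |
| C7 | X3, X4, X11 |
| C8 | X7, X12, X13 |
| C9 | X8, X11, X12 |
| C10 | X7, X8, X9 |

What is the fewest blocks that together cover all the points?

C1, C2, C3, C4, and C9 cover everything between them: the union {X1, X2, X3, X4, X5, X6, X7, X8, X9, X10, X11, X12, X13} is all of U.
No 4 of the 10 blocks cover everything (all 210 combinations miss at least one point), so 5 is optimal.

5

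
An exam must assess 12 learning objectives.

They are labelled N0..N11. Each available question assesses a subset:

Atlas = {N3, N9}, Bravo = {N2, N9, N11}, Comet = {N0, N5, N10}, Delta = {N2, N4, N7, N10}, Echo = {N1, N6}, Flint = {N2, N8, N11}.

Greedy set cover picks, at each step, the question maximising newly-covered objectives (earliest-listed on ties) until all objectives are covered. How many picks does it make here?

5

Greedy: pick Delta (covers 4 new) → pick Atlas (covers 2 new) → pick Comet (covers 2 new) → pick Echo (covers 2 new) → pick Flint (covers 2 new). Total picks: 5.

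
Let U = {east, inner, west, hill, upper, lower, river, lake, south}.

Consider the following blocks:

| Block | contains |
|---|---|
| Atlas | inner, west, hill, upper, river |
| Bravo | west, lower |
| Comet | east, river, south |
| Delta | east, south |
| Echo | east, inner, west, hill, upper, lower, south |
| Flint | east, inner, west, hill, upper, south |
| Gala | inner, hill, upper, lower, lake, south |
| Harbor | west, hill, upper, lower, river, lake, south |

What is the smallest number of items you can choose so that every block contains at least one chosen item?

H = {west, south} meets every block (each contains at least one member of H), and |H| = 2.
The blocks Atlas, Delta are pairwise disjoint, so any hitting set needs a separate item for each — at least 2. Hence 2 is optimal.

2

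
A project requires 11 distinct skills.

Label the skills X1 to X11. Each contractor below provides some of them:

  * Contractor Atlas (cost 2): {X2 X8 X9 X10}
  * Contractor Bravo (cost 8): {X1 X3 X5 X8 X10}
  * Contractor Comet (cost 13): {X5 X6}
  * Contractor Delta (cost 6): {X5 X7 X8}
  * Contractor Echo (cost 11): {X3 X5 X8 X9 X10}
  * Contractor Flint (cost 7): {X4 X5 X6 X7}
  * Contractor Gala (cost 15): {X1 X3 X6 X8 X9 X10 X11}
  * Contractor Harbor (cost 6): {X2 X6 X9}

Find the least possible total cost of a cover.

Atlas, Flint, Gala together cover every skill (Atlas ∪ Flint ∪ Gala = {X1, X2, X3, X4, X5, X6, X7, X8, X9, X10, X11}); total cost 2 + 7 + 15 = 24.
The greedy pick Atlas, Flint, Bravo, Gala costs 32; no covering selection beats 24.

24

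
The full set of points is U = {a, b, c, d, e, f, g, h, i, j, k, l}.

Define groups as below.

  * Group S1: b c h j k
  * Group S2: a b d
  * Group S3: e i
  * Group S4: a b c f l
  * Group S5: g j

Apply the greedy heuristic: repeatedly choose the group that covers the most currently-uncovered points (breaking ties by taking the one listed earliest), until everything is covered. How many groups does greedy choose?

Greedy: pick S1 (covers 5 new) → pick S4 (covers 3 new) → pick S3 (covers 2 new) → pick S2 (covers 1 new) → pick S5 (covers 1 new). Total picks: 5.

5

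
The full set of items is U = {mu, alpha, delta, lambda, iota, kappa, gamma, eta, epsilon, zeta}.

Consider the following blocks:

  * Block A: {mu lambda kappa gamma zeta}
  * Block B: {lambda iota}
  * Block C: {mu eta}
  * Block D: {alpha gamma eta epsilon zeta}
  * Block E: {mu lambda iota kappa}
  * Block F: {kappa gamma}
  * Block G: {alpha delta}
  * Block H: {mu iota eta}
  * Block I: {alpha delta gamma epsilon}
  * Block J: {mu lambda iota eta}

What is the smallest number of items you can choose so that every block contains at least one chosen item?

The 4 items {alpha, lambda, kappa, eta} hit every block.
The blocks B, C, F, G are pairwise disjoint, so any hitting set needs a separate item for each — at least 4. Hence 4 is optimal.

4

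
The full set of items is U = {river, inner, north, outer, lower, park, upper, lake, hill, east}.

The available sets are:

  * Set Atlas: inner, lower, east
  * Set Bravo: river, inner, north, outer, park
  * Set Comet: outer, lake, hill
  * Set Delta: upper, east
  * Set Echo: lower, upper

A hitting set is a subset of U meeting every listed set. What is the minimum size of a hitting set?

The 3 items {inner, upper, lake} hit every set.
No choice of 2 items meets every set, so 3 is the minimum.

3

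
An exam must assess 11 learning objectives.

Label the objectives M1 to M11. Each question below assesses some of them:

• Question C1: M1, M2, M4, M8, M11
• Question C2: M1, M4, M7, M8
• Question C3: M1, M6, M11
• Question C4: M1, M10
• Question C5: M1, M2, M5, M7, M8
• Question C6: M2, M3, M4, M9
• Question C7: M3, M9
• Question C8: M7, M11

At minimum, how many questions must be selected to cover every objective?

4

Take {C3, C4, C5, C6}. Their union is {M1, M2, M3, M4, M5, M6, M7, M8, M9, M10, M11}, which is all 11 objectives.
Only C4 contains M10, so C4 is forced; the remaining 9 objectives need at least 3 more questions (each remaining question adds at most 4) — so at least 4 questions are needed, and 4 is optimal.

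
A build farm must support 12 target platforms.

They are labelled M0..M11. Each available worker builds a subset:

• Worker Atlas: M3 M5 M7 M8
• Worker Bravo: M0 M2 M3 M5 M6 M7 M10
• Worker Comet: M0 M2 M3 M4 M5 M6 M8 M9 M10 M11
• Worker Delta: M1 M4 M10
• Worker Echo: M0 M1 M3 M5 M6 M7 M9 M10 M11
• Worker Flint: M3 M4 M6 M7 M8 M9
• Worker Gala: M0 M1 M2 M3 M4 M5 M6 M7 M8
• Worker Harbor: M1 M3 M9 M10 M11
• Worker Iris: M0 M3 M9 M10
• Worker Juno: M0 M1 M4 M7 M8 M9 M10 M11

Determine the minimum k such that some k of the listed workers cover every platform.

2

Echo and Gala together: Echo ∪ Gala = {M0, M1, M2, M3, M4, M5, M6, M7, M8, M9, M10, M11} — every platform is covered.
No single worker has all 12 platforms (the largest, Comet, has 10), so 2 is optimal.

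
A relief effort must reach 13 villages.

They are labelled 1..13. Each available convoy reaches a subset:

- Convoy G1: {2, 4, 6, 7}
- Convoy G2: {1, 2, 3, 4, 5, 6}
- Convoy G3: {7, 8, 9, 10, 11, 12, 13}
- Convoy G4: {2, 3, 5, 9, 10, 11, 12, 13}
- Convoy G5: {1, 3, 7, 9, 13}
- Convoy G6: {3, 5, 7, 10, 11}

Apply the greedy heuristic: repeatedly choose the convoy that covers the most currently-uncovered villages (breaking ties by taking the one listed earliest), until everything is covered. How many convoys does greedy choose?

4

Greedy: pick G4 (covers 8 new) → pick G1 (covers 3 new) → pick G2 (covers 1 new) → pick G3 (covers 1 new). Total picks: 4.
(The true minimum cover uses only 2 convoys, so greedy is not optimal here.)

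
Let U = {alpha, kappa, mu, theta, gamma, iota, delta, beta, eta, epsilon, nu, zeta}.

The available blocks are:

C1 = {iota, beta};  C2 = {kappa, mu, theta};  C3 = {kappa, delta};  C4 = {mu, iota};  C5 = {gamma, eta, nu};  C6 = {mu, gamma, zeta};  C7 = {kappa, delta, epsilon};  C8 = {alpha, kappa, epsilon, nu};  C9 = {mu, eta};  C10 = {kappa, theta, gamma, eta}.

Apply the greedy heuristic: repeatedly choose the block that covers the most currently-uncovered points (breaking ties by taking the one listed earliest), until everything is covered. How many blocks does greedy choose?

5

Greedy: pick C8 (covers 4 new) → pick C6 (covers 3 new) → pick C1 (covers 2 new) → pick C10 (covers 2 new) → pick C3 (covers 1 new). Total picks: 5.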